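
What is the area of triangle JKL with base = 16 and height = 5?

Area = (1/2) * base * height
Area = (1/2) * 16 * 5
Area = 40

40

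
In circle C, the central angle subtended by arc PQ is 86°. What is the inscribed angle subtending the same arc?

Inscribed angle = 86° / 2 = 43° (inscribed angle theorem).

43°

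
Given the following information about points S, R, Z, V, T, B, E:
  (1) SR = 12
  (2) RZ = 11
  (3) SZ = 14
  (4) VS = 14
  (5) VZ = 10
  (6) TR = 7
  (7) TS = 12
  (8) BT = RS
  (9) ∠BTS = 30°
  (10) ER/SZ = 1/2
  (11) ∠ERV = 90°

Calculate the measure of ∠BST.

From the given relations: BT = RS = 12.
Step 1: By the law of cosines on triangle STB: SB² = 12² + 12² − 2·12·12·cos(30°) = 38.58, so SB ≈ 6.21.
Step 2: By the inverse law of cosines on triangle BST: cos(∠BST) = (6.21² + 12² − 12²) / (2·6.21·12) = 38.58/149.08 = 0.2588, so ∠BST = 75°.

Therefore, the measure of angle ∠BST = 75°.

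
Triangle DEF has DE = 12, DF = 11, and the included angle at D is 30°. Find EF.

When two sides and the included angle are known, the law of cosines gives the third side.
c^2 = a^2 + b^2 - 2ab cos(C) generalizes the Pythagorean theorem to non-right triangles.
Here: EF^2 = 144 + 121 - 264*(sqrt(3)/2) = 265 - 132*sqrt(3)
EF = sqrt(265 - 132*sqrt(3))

sqrt(265 - 132*sqrt(3))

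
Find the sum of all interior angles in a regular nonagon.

The sum of interior angles of an n-sided polygon is (n - 2) * 180.
For n = 9: (9 - 2) * 180 = 7 * 180 = 1260 degrees.

1260 degrees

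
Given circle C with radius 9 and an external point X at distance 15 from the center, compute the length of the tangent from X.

Let T be the point of tangency. Then CT ⊥ XT (radius ⊥ tangent).
In right triangle CTX: CX² = CT² + XT²
15² = 9² + XT²
XT² = 144, XT = 12

12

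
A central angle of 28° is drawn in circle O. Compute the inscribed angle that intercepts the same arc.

An inscribed angle intercepts an arc from a point on the circle, while the central angle intercepts the same arc from the center.
The inscribed angle is always half the central angle: 28° / 2 = 14°.

14°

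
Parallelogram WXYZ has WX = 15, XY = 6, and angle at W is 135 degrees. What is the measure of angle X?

In a parallelogram, consecutive angles are supplementary (sum to 180°).
angle X = 180 - angle W
angle X = 180 - 135
angle X = 45 degrees

45 degrees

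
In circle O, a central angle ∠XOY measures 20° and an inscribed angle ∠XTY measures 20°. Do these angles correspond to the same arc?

By the inscribed angle theorem, the inscribed angle for a central angle of 20° should be 20° / 2 = 10°.
The given inscribed angle is 20°, which does not equal 10°.
Therefore, no, they do not correspond to the same arc.

No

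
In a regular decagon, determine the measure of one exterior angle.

Each exterior angle of a regular n-gon is 360 / n.
For n = 10: 360 / 10 = 36 degrees.

36 degrees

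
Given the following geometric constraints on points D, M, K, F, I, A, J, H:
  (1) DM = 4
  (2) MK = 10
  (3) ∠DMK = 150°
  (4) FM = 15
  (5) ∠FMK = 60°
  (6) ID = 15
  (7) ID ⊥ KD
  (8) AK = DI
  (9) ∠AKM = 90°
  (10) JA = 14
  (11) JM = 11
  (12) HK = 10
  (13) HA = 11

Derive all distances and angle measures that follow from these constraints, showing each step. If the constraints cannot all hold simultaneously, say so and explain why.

The constraints are consistent.

From the given relations:
  AK = DI = 15

Step 1: From DM = 4, MK = 10, and ∠DMK = 150°, by the law of cosines:
  DK² = DM² + MK² - 2·DM·MK·cos(150°) = 16 + 100 + 69.28 = 185.3
  DK ≈ 13.61

Step 2: From MK = 10, KA = 15, and ∠MKA = 90°, by the law of cosines:
  MA² = MK² + KA² - 2·MK·KA·cos(90°) = 100 + 225 - 0 = 325
  MA = 5·√13

Step 3: From KM = 10, MF = 15, and ∠KMF = 60°, by the law of cosines:
  KF² = KM² + MF² - 2·KM·MF·cos(60°) = 100 + 225 - 150 = 175
  KF = 5·√7

Step 4: From KA = 15, KH = 10, AH = 11, by the inverse law of cosines:
  cos(∠AKH) = (KA² + KH² - AH²) / (2·KA·KH)
  ∠AKH = 47.16°

Step 5: From AH = 11, AK = 15, HK = 10, by the inverse law of cosines:
  cos(∠HAK) = (AH² + AK² - HK²) / (2·AH·AK)
  ∠HAK = 41.8°

Step 6: From HA = 11, HK = 10, AK = 15, by the inverse law of cosines:
  cos(∠AHK) = (HA² + HK² - AK²) / (2·HA·HK)
  ∠AHK = 91.04°

Step 7: From KD = 13.61, DI = 15, and ∠KDI = 90°, by the law of cosines:
  KI² = KD² + DI² - 2·KD·DI·cos(90°) = 185.3 + 225 - 0 = 410.3
  KI ≈ 20.26

Step 8: From DK = 13.61, DM = 4, KM = 10, by the inverse law of cosines:
  cos(∠KDM) = (DK² + DM² - KM²) / (2·DK·DM)
  ∠KDM = 21.55°

Step 9: From MA = 5·√13, MJ = 11, AJ = 14, by the inverse law of cosines:
  cos(∠AMJ) = (MA² + MJ² - AJ²) / (2·MA·MJ)
  ∠AMJ = 50.92°

Step 10: From MA = 5·√13, MK = 10, AK = 15, by the inverse law of cosines:
  cos(∠AMK) = (MA² + MK² - AK²) / (2·MA·MK)
  ∠AMK = 56.31°

Step 11: From KD = 13.61, KM = 10, DM = 4, by the inverse law of cosines:
  cos(∠DKM) = (KD² + KM² - DM²) / (2·KD·KM)
  ∠DKM = 8.45°

Step 12: From KF = 5·√7, KM = 10, FM = 15, by the inverse law of cosines:
  cos(∠FKM) = (KF² + KM² - FM²) / (2·KF·KM)
  ∠FKM = 79.11°

Step 13: From FK = 5·√7, FM = 15, KM = 10, by the inverse law of cosines:
  cos(∠KFM) = (FK² + FM² - KM²) / (2·FK·FM)
  ∠KFM = 40.89°

Step 14: From AJ = 14, AM = 5·√13, JM = 11, by the inverse law of cosines:
  cos(∠JAM) = (AJ² + AM² - JM²) / (2·AJ·AM)
  ∠JAM = 37.59°

Step 15: From AK = 15, AM = 5·√13, KM = 10, by the inverse law of cosines:
  cos(∠KAM) = (AK² + AM² - KM²) / (2·AK·AM)
  ∠KAM = 33.69°

Step 16: From JA = 14, JM = 11, AM = 5·√13, by the inverse law of cosines:
  cos(∠AJM) = (JA² + JM² - AM²) / (2·JA·JM)
  ∠AJM = 91.49°

Step 17: From KD = 13.61, KI = 20.26, DI = 15, by the inverse law of cosines:
  cos(∠DKI) = (KD² + KI² - DI²) / (2·KD·KI)
  ∠DKI = 47.78°

Step 18: From ID = 15, IK = 20.26, DK = 13.61, by the inverse law of cosines:
  cos(∠DIK) = (ID² + IK² - DK²) / (2·ID·IK)
  ∠DIK = 42.22°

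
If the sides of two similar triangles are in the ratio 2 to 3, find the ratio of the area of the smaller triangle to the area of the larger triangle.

Area scales with the square of linear dimensions. If every length is multiplied by 2/3, then the area is multiplied by (2/3)^2 = 4/9.
The area ratio is 4:9.

4:9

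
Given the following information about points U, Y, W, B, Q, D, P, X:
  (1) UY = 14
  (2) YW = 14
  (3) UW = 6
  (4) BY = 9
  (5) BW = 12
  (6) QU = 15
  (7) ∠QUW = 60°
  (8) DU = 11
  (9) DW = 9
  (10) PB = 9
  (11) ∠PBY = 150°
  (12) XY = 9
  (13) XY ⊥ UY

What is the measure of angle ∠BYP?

Step 1: By the law of cosines on triangle YBP: YP² = 9² + 9² − 2·9·9·cos(150°) = 302.3, so YP ≈ 17.39.
Step 2: By the inverse law of cosines on triangle BYP: cos(∠BYP) = (9² + 17.39² − 9²) / (2·9·17.39) = 302.3/312.96 = 0.9659, so ∠BYP = 15°.

Therefore, the measure of angle ∠BYP = 15°.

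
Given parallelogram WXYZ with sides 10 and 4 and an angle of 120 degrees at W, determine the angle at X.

Consecutive angles are supplementary: angle X = 180 - 120 = 60 degrees.

60 degrees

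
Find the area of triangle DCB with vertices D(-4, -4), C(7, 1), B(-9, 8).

Using the Shoelace formula for a triangle:
Area = (1/2)|x0(y1 - y2) + x1(y2 - y0) + x2(y0 - y1)|
Area = (1/2)|-4(1 - 8) + 7(8 - -4) + -9(-4 - 1)|
Area = (1/2)|28 + 84 + 45|
Area = (1/2)|157|
Area = (1/2)(157)
Area = 157/2

157/2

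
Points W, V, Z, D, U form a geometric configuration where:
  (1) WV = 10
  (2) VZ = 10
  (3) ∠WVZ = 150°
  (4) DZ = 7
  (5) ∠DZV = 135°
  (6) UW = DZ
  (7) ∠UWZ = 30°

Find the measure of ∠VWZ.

Step 1: By the law of cosines on triangle WVZ: WZ² = 10² + 10² − 2·10·10·cos(150°) = 373.21, so WZ ≈ 19.32.
Step 2: By the inverse law of cosines on triangle VWZ: cos(∠VWZ) = (10² + 19.32² − 10²) / (2·10·19.32) = 373.21/386.37 = 0.9659, so ∠VWZ = 15°.

Therefore, the measure of angle ∠VWZ = 15°.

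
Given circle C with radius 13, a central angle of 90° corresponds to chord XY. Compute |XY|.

Drop a perpendicular from the center to the chord, bisecting both the chord and the central angle.
Each half-chord = r sin(θ/2) = 13 sin(45°).
The full chord = 2 × 13 × sin(45°) = 13*sqrt(2).

13*sqrt(2)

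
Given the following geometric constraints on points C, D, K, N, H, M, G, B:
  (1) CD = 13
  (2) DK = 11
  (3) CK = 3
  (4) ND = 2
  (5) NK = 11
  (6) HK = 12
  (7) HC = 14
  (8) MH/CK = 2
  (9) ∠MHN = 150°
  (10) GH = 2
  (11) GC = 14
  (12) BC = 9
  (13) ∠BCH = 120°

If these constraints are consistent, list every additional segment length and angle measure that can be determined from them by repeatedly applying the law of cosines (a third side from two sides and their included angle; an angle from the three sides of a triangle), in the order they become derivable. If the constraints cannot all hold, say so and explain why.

The constraints are consistent. Derivable facts, in order:
After 1 step:
- HB ≈ 20.07
- ∠CDK = 10.73°
- ∠CGH = 85.9°
- ∠CHG = 85.9°
- ∠CHK = 9.9°
- ∠CKD = 126.22°
- ∠CKH = 126.67°
- ∠DCK = 43.05°
- ∠DKN = 10.43°
- ∠DNK = 84.78°
- ∠GCH = 8.19°
- ∠HCK = 43.43°
- ∠KDN = 84.78°
After 2 steps:
- ∠BHC = 22.85°
- ∠CBH = 37.15°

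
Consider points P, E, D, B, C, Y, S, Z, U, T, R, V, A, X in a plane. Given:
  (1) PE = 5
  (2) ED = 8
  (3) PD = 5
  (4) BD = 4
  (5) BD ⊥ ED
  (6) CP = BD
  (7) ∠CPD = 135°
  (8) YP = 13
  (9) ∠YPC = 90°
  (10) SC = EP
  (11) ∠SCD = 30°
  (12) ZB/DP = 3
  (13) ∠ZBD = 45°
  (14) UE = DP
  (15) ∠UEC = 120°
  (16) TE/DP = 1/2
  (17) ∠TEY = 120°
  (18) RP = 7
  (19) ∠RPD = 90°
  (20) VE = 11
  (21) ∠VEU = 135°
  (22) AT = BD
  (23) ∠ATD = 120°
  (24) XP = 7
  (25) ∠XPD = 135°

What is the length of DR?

Step 1: By the law of cosines on triangle DPR: DR² = 5² + 7² − 2·5·7·cos(90°) = 74, so DR = √74.

Therefore, the length of DR = √74.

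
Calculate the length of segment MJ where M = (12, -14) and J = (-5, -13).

d = sqrt((-5 - 12)^2 + (-13 - -14)^2)
d = sqrt(-17^2 + 1^2)
d = sqrt(289 + 1)
d = sqrt(290)

sqrt(290)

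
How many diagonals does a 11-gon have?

The number of diagonals in an n-gon is n(n - 3)/2.
For n = 11: 11(11 - 3)/2 = 11 × 8 / 2 = 44.

44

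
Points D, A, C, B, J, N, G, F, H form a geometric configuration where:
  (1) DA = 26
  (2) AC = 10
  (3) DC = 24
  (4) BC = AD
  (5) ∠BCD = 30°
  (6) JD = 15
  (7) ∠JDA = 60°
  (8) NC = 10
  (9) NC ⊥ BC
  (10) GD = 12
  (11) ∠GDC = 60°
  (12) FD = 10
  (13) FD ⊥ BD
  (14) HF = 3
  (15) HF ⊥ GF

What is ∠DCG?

Step 1: By the law of cosines on triangle CDG: CG² = 24² + 12² − 2·24·12·cos(60°) = 432, so CG = 12·√3.
Step 2: By the inverse law of cosines on triangle DCG: cos(∠DCG) = (24² + (12·√3)² − 12²) / (2·24·12·√3) = 864/997.66 = 0.866, so ∠DCG = 30°.

Therefore, the measure of angle ∠DCG = 30°.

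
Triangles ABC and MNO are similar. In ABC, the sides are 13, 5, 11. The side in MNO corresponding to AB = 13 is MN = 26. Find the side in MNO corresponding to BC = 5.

k = 26/13 = 2. NO = 2 * 5 = 10.

10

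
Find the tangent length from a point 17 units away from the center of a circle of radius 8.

tangent = √(d² - r²) = √(17² - 8²) = √(289 - 64) = √225 = 15

15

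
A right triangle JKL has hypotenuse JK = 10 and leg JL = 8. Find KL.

Rearranging the Pythagorean theorem to solve for the unknown leg:
leg^2 = hypotenuse^2 - known_leg^2 = 100 - 64 = 36
leg = sqrt(36) = 6.

6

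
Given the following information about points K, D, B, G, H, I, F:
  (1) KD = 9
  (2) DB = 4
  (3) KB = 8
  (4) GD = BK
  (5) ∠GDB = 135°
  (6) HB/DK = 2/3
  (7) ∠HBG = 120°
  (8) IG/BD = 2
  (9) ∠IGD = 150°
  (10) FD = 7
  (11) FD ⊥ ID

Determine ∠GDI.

From the given relations: GD = BK = 8; IG = 2·BD = 2·4 = 8.
Step 1: By the law of cosines on triangle DGI: DI² = 8² + 8² − 2·8·8·cos(150°) = 238.85, so DI ≈ 15.45.
Step 2: By the inverse law of cosines on triangle GDI: cos(∠GDI) = (8² + 15.45² − 8²) / (2·8·15.45) = 238.85/247.28 = 0.9659, so ∠GDI = 15°.

Therefore, the measure of angle ∠GDI = 15°.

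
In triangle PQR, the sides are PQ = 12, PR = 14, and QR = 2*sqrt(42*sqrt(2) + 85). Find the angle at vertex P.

When all three sides of a triangle are known, the law of cosines can be rearranged to find any angle.
cos(C) = (a² + b² - c²) / (2ab) gives cos(P) = -sqrt(2)/2.
Taking the inverse cosine: P = 135°.

135°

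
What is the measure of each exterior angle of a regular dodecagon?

Each exterior angle of a regular n-gon is 360 / n.
For n = 12: 360 / 12 = 30 degrees.

30 degrees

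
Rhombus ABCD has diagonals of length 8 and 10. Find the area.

Area of a rhombus = (d1 * d2) / 2
Area = (8 * 10) / 2
Area = 80 / 2
Area = 40

40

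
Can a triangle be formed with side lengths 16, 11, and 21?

Yes.
The triangle inequality requires that the sum of any two sides exceeds the third.
Here 11 + 16 = 27 > 21, so the condition is met.

Yes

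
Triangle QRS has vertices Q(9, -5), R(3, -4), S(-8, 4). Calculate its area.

Using the Shoelace formula for a triangle:
Area = (1/2)|x0(y1 - y2) + x1(y2 - y0) + x2(y0 - y1)|
Area = (1/2)|9(-4 - 4) + 3(4 - -5) + -8(-5 - -4)|
Area = (1/2)|-72 + 27 + 8|
Area = (1/2)|-37|
Area = (1/2)(37)
Area = 37/2

37/2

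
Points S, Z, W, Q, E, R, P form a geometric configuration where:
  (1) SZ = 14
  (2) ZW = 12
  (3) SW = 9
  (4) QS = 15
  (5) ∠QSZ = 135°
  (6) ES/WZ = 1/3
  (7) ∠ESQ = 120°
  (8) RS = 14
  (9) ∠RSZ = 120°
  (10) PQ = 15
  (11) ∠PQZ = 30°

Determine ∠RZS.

Step 1: By the law of cosines on triangle ZSR: ZR² = 14² + 14² − 2·14·14·cos(120°) = 588, so ZR = 14·√3.
Step 2: By the inverse law of cosines on triangle RZS: cos(∠RZS) = ((14·√3)² + 14² − 14²) / (2·14·√3·14) = 588/678.96 = 0.866, so ∠RZS = 30°.

Therefore, the measure of angle ∠RZS = 30°.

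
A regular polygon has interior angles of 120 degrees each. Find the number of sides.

The exterior angle is the supplement of the interior angle: 180 - 120 = 60 degrees.
Since the exterior angles of any convex polygon sum to 360 degrees, the number of sides is 360 / 60 = 6.

6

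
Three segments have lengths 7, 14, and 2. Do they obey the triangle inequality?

No.
The triangle inequality is violated: 7 + 2 = 9 ≤ 14.
These lengths cannot form a triangle.

No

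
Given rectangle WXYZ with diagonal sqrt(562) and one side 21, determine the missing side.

Using the Pythagorean theorem: d^2 = a^2 + b^2
b^2 = d^2 - a^2
b^2 = 562 - 441
b^2 = 121
b = sqrt(121) = 11

11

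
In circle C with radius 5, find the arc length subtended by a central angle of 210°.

The full circumference is 2πr = 2π(5) = 10*pi.
The arc spans 210° out of 360°, which is a fraction of 7/12.
Arc length = 10*pi × 7/12 = 35*pi/6.

35*pi/6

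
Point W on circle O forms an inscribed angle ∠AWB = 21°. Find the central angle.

The inscribed angle theorem states that a central angle is always twice any inscribed angle that subtends the same arc.
Since the inscribed angle is 21°, the central angle = 2 × 21° = 42°.

42°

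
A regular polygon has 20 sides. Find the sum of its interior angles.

The sum of interior angles of an n-sided polygon is (n - 2) * 180.
For n = 20: (20 - 2) * 180 = 18 * 180 = 3240 degrees.

3240 degrees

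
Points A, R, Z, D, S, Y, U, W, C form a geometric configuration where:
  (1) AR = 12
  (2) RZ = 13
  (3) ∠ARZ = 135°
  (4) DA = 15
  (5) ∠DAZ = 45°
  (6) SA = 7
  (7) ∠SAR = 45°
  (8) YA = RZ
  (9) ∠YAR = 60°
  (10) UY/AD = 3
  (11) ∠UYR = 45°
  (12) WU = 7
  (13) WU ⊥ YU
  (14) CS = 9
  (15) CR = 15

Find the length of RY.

From the given relations: YA = RZ = 13.
Step 1: By the law of cosines on triangle RAY: RY² = 12² + 13² − 2·12·13·cos(60°) = 157, so RY = √157.

Therefore, the length of RY = √157.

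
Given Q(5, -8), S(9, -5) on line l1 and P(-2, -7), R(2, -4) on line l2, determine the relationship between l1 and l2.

Slope of line 1: m1 = (-5 - -8)/(9 - 5) = 3/4 = 3/4
Slope of line 2: m2 = (-4 - -7)/(2 - -2) = 3/4 = 3/4
Two lines are parallel if and only if they have equal slopes (or both are vertical).
Here m1 = m2 = 3/4, confirming the lines are parallel.

Parallel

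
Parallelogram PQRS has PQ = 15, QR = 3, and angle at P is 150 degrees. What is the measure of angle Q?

Opposite sides of a parallelogram are parallel, so consecutive angles form co-interior angles on a transversal.
Co-interior angles sum to 180°, giving angle Q = 180 - 150 = 30 degrees.

30 degrees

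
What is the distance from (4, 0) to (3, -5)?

d = sqrt((-1)^2 + (-5)^2) = sqrt(26)

sqrt(26)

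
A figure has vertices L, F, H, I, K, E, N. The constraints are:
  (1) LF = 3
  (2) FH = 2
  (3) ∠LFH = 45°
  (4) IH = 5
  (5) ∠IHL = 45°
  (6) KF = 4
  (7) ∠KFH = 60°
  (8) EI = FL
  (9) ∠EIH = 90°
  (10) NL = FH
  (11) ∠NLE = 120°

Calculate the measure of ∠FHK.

Step 1: By the law of cosines on triangle HFK: HK² = 2² + 4² − 2·2·4·cos(60°) = 12, so HK = 2·√3.
Step 2: By the inverse law of cosines on triangle FHK: cos(∠FHK) = (2² + (2·√3)² − 4²) / (2·2·2·√3) = 0/13.86 = 0, so ∠FHK = 90°.

Therefore, the measure of angle ∠FHK = 90°.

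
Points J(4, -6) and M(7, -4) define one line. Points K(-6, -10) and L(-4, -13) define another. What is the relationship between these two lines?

Slope of line 1: m1 = (-4 - -6)/(7 - 4) = 2/3 = 2/3
Slope of line 2: m2 = (-13 - -10)/(-4 - -6) = -3/2 = -3/2
m1 * m2 = (2/3) * (-3/2) = -1 = -1, so the lines are perpendicular.

Perpendicular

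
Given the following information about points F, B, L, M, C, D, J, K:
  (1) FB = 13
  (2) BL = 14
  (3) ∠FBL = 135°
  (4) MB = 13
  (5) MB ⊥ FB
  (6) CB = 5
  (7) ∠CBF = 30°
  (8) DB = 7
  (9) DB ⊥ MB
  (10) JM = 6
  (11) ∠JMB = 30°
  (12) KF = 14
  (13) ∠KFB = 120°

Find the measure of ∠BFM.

Step 1: By the law of cosines on triangle FBM: FM² = 13² + 13² − 2·13·13·cos(90°) = 338, so FM = 13·√2.
Step 2: By the inverse law of cosines on triangle BFM: cos(∠BFM) = (13² + (13·√2)² − 13²) / (2·13·13·√2) = 338/478 = 0.7071, so ∠BFM = 45°.

Therefore, the measure of angle ∠BFM = 45°.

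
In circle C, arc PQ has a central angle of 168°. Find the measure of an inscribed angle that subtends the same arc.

By the inscribed angle theorem, the inscribed angle is half the central angle.
Inscribed angle = 168° / 2 = 84°

84°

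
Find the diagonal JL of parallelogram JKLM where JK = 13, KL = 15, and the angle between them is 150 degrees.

Using the law of cosines:
d^2 = 13^2 + 15^2 - 2(13)(15)cos(150 degrees)
d^2 = 169 + 225 - 390*-sqrt(3)/2
d^2 = 195*sqrt(3) + 394
d = sqrt(195*sqrt(3) + 394)

sqrt(195*sqrt(3) + 394)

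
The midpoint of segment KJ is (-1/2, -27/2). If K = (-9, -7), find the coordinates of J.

Using the midpoint formula: M = ((x1 + x2)/2, (y1 + y2)/2)
We know M = (-1/2, -27/2) and K = (-9, -7)
For x: -1/2 = (-9 + x2)/2, so x2 = 2*-1/2 - -9 = 8
For y: -27/2 = (-7 + y2)/2, so y2 = 2*-27/2 - -7 = -20
J = (8, -20)

(8, -20)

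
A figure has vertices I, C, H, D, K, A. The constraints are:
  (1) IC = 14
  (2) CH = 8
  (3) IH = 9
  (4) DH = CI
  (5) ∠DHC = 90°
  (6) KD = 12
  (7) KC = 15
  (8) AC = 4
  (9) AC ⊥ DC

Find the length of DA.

From the given relations: DH = CI = 14.
Step 1: By the law of cosines on triangle CHD: CD² = 8² + 14² − 2·8·14·cos(90°) = 260, so CD = 2·√65.
Step 2: By the law of cosines on triangle DCA: DA² = (2·√65)² + 4² − 2·2·√65·4·cos(90°) = 276, so DA = 2·√69.

Therefore, the length of DA = 2·√69.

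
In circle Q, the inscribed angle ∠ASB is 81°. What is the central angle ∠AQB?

By the inscribed angle theorem, the central angle is twice the inscribed angle.
Central angle = 2 × 81° = 162°

162°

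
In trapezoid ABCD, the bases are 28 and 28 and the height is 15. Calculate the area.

A trapezoid's area equals the midsegment times the height.
The midsegment is (28 + 28) / 2 = 28.
Area = 28 * 15 = 420.

420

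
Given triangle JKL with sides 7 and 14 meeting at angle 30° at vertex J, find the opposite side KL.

By the law of cosines: KL^2 = JK^2 + JL^2 - 2*JK*JL*cos(J)
KL^2 = 7^2 + 14^2 - 2*7*14*cos(30°)
KL^2 = 49 + 196 - 196*(sqrt(3)/2)
KL^2 = 245 - 98*sqrt(3)
KL = 7*sqrt(5 - 2*sqrt(3))

7*sqrt(5 - 2*sqrt(3))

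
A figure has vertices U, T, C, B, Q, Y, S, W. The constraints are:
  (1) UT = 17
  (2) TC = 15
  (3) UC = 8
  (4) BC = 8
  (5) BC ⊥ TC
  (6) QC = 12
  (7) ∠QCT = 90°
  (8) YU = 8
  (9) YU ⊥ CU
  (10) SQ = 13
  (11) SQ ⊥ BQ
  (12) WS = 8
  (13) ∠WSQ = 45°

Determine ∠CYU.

Step 1: By the law of cosines on triangle YUC: YC² = 8² + 8² − 2·8·8·cos(90°) = 128, so YC = 8·√2.
Step 2: By the inverse law of cosines on triangle CYU: cos(∠CYU) = ((8·√2)² + 8² − 8²) / (2·8·√2·8) = 128/181.02 = 0.7071, so ∠CYU = 45°.

Therefore, the measure of angle ∠CYU = 45°.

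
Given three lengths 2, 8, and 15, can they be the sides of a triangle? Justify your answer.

The longest side is 15. The other two sides sum to 2 + 8 = 10.
Since 10 ≤ 15, the two shorter sides cannot reach around to close the triangle.

No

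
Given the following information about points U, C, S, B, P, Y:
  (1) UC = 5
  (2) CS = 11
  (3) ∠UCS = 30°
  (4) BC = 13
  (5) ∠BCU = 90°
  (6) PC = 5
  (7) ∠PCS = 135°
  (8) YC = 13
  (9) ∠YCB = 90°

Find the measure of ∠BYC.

Step 1: By the law of cosines on triangle YCB: YB² = 13² + 13² − 2·13·13·cos(90°) = 338, so YB = 13·√2.
Step 2: By the inverse law of cosines on triangle BYC: cos(∠BYC) = ((13·√2)² + 13² − 13²) / (2·13·√2·13) = 338/478 = 0.7071, so ∠BYC = 45°.

Therefore, the measure of angle ∠BYC = 45°.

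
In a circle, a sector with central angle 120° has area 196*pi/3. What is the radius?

r² = 360 × 196*pi/3 / (π × 120) = 196, so r = 14.

14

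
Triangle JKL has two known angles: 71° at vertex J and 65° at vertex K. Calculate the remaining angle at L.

Let angle L = x. Then 71 + 65 + x = 180.
x = 180 - 136 = 44 degrees.

44 degrees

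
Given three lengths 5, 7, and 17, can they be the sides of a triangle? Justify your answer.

Check the triangle inequality: 5 + 7 = 12 ≤ 17.
Since the sum of two sides does not exceed the third, no triangle can be formed.

No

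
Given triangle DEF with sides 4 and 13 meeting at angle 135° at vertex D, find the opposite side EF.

When two sides and the included angle are known, the law of cosines gives the third side.
c^2 = a^2 + b^2 - 2ab cos(C) generalizes the Pythagorean theorem to non-right triangles.
Here: EF^2 = 16 + 169 - 104*(-sqrt(2)/2) = 52*sqrt(2) + 185
EF = sqrt(52*sqrt(2) + 185)

sqrt(52*sqrt(2) + 185)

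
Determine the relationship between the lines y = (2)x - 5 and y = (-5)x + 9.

Slope of line 1: m1 = 2
Slope of line 2: m2 = -5
m1 != m2 (2 != -5), so not parallel.
m1 * m2 = (2) * (-5) = -10 != -1, so not perpendicular.
The lines are neither parallel nor perpendicular.

Neither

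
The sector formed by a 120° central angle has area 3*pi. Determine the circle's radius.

Sector area A = πr² × θ/360, so r² = 360A / (πθ).
r² = 360 × 3*pi / (π × 120)
r² = 9
r = 3

3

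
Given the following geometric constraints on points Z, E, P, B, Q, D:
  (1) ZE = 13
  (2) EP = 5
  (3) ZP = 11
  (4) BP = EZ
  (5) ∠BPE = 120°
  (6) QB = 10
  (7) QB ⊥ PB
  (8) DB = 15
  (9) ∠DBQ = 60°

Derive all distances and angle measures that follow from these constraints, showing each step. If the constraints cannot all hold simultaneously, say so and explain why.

The constraints are consistent.

From the given relations:
  BP = EZ = 13

Step 1: From EP = 5, PB = 13, and ∠EPB = 120°, by the law of cosines:
  EB² = EP² + PB² - 2·EP·PB·cos(120°) = 25 + 169 + 65 = 259
  EB ≈ 16.09

Step 2: From PB = 13, BQ = 10, and ∠PBQ = 90°, by the law of cosines:
  PQ² = PB² + BQ² - 2·PB·BQ·cos(90°) = 169 + 100 - 0 = 269
  PQ ≈ 16.4

Step 3: From QB = 10, BD = 15, and ∠QBD = 60°, by the law of cosines:
  QD² = QB² + BD² - 2·QB·BD·cos(60°) = 100 + 225 - 150 = 175
  QD = 5·√7

Step 4: From ZE = 13, ZP = 11, EP = 5, by the inverse law of cosines:
  cos(∠EZP) = (ZE² + ZP² - EP²) / (2·ZE·ZP)
  ∠EZP = 22.09°

Step 5: From EP = 5, EZ = 13, PZ = 11, by the inverse law of cosines:
  cos(∠PEZ) = (EP² + EZ² - PZ²) / (2·EP·EZ)
  ∠PEZ = 55.84°

Step 6: From PE = 5, PZ = 11, EZ = 13, by the inverse law of cosines:
  cos(∠EPZ) = (PE² + PZ² - EZ²) / (2·PE·PZ)
  ∠EPZ = 102.07°

Step 7: From EB = 16.09, EP = 5, BP = 13, by the inverse law of cosines:
  cos(∠BEP) = (EB² + EP² - BP²) / (2·EB·EP)
  ∠BEP = 44.39°

Step 8: From PB = 13, PQ = 16.4, BQ = 10, by the inverse law of cosines:
  cos(∠BPQ) = (PB² + PQ² - BQ²) / (2·PB·PQ)
  ∠BPQ = 37.57°

Step 9: From BE = 16.09, BP = 13, EP = 5, by the inverse law of cosines:
  cos(∠EBP) = (BE² + BP² - EP²) / (2·BE·BP)
  ∠EBP = 15.61°

Step 10: From QB = 10, QD = 5·√7, BD = 15, by the inverse law of cosines:
  cos(∠BQD) = (QB² + QD² - BD²) / (2·QB·QD)
  ∠BQD = 79.11°

Step 11: From QB = 10, QP = 16.4, BP = 13, by the inverse law of cosines:
  cos(∠BQP) = (QB² + QP² - BP²) / (2·QB·QP)
  ∠BQP = 52.43°

Step 12: From DB = 15, DQ = 5·√7, BQ = 10, by the inverse law of cosines:
  cos(∠BDQ) = (DB² + DQ² - BQ²) / (2·DB·DQ)
  ∠BDQ = 40.89°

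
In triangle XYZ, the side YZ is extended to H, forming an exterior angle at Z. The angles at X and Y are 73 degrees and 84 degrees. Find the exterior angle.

By the exterior angle theorem, an exterior angle of a triangle equals the sum of the two remote interior angles.
Exterior angle = angle X + angle Y
Exterior angle = 73 + 84 = 157 degrees

157 degrees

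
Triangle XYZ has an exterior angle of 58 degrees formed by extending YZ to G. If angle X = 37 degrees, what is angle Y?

The exterior angle theorem states that an exterior angle equals the sum of the two non-adjacent interior angles.
So 58 = 37 + angle Y, which gives angle Y = 58 - 37 = 21 degrees.

21 degrees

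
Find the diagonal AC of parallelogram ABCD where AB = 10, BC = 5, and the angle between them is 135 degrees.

The diagonal of a parallelogram can be found by treating two adjacent sides and the diagonal as a triangle.
Applying the law of cosines with sides 10, 5 and included angle 135°:
d^2 = 100 + 25 - 100*cos(135°) = 50*sqrt(2) + 125
d = 5*sqrt(2*sqrt(2) + 5)

5*sqrt(2*sqrt(2) + 5)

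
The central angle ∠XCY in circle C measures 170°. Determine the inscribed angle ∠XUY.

An inscribed angle intercepts an arc from a point on the circle, while the central angle intercepts the same arc from the center.
The inscribed angle is always half the central angle: 170° / 2 = 85°.

85°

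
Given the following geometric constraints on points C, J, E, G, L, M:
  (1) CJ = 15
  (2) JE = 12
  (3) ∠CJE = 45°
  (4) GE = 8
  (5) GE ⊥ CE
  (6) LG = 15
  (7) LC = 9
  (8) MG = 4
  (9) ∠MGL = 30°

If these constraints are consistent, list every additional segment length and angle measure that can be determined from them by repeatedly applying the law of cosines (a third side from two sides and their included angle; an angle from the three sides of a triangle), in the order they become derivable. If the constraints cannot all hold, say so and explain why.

The constraints are consistent. Derivable facts, in order:
After 1 step:
- CE ≈ 10.7
- LM ≈ 11.71
After 2 steps:
- CG ≈ 13.36
- ∠CEJ = 82.52°
- ∠ECJ = 52.48°
- ∠GLM = 9.84°
- ∠GML = 140.16°
After 3 steps:
- ∠CGE = 53.21°
- ∠CGL = 36.43°
- ∠CLG = 61.81°
- ∠ECG = 36.79°
- ∠GCL = 81.76°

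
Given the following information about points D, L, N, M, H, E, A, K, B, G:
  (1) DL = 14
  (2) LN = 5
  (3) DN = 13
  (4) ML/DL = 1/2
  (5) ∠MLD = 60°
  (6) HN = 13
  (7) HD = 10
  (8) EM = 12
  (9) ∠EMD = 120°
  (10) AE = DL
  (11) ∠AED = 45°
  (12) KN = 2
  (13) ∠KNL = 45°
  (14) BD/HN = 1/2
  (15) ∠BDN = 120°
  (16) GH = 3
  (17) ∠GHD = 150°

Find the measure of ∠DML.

From the given relations: ML = 1/2·DL = 1/2·14 = 7.
Step 1: By the law of cosines on triangle MLD: MD² = 7² + 14² − 2·7·14·cos(60°) = 147, so MD = 7·√3.
Step 2: By the inverse law of cosines on triangle DML: cos(∠DML) = ((7·√3)² + 7² − 14²) / (2·7·√3·7) = 0/169.74 = 0, so ∠DML = 90°.

Therefore, the measure of angle ∠DML = 90°.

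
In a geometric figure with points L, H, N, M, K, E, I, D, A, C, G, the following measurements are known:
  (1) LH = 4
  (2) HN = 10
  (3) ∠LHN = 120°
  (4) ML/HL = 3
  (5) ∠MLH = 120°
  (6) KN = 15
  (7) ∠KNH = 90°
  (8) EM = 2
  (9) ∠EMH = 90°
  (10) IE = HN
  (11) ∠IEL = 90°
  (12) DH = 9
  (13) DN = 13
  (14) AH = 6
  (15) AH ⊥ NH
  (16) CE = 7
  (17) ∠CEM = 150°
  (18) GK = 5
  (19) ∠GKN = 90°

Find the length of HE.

From the given relations: ML = 3·HL = 3·4 = 12.
Step 1: By the law of cosines on triangle HLM: HM² = 4² + 12² − 2·4·12·cos(120°) = 208, so HM = 4·√13.
Step 2: By the law of cosines on triangle HME: HE² = (4·√13)² + 2² − 2·4·√13·2·cos(90°) = 212, so HE = 2·√53.

Therefore, the length of HE = 2·√53.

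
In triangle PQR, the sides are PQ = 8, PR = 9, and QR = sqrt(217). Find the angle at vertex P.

When all three sides of a triangle are known, the law of cosines can be rearranged to find any angle.
cos(C) = (a² + b² - c²) / (2ab) gives cos(P) = -1/2.
Taking the inverse cosine: P = 120°.

120°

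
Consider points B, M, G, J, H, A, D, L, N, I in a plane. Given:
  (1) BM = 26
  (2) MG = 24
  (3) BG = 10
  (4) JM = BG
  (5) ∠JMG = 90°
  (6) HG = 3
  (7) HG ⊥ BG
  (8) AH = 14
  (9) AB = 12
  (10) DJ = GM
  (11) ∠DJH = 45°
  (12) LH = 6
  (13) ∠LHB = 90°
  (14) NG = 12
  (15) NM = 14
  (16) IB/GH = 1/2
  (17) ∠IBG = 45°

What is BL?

Step 1: By the law of cosines on triangle BGH: BH² = 10² + 3² − 2·10·3·cos(90°) = 109, so BH = √109.
Step 2: By the law of cosines on triangle BHL: BL² = √109² + 6² − 2·√109·6·cos(90°) = 145, so BL = √145.

Therefore, the length of BL = √145.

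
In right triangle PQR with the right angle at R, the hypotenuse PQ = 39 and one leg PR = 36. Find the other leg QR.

QR = sqrt(39^2 - 36^2) = sqrt(225) = 15

15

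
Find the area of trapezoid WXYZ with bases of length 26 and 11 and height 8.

Area = (26 + 11) * 8 / 2 = 296 / 2 = 148

148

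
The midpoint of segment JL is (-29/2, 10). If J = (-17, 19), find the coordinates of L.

Using the midpoint formula: M = ((x1 + x2)/2, (y1 + y2)/2)
We know M = (-29/2, 10) and J = (-17, 19)
For x: -29/2 = (-17 + x2)/2, so x2 = 2*-29/2 - -17 = -12
For y: 10 = (19 + y2)/2, so y2 = 2*10 - 19 = 1
L = (-12, 1)

(-12, 1)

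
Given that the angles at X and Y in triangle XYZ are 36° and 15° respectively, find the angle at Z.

By the triangle angle sum property, the three interior angles of any triangle add up to 180°.
We know angle X = 36° and angle Y = 15°, so their sum is 51°.
Therefore angle Z = 180° - 51° = 129°.

129 degrees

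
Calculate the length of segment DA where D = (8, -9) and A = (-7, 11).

The horizontal distance is |-7 - 8| = 15 and the vertical distance is |11 - -9| = 20.
By the Pythagorean theorem, d = sqrt(15^2 + 20^2) = sqrt(625) = 25.

25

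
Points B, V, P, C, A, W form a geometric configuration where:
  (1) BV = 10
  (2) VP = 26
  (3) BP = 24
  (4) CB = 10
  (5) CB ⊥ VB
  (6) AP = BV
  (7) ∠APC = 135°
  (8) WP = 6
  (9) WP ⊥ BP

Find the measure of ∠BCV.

Step 1: By the law of cosines on triangle CBV: CV² = 10² + 10² − 2·10·10·cos(90°) = 200, so CV = 10·√2.
Step 2: By the inverse law of cosines on triangle BCV: cos(∠BCV) = (10² + (10·√2)² − 10²) / (2·10·10·√2) = 200/282.84 = 0.7071, so ∠BCV = 45°.

Therefore, the measure of angle ∠BCV = 45°.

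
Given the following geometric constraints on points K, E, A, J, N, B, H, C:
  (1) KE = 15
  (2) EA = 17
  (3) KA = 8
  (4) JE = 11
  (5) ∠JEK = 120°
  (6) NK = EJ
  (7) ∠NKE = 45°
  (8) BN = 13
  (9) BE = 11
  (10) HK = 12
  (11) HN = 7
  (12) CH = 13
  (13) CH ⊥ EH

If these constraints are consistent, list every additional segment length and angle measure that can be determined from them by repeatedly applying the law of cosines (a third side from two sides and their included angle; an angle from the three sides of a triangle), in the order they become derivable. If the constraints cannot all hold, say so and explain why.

The constraints are consistent. Derivable facts, in order:
After 1 step:
- EN ≈ 10.61
- KJ ≈ 22.61
- ∠AEK = 28.07°
- ∠AKE = 90°
- ∠EAK = 61.93°
- ∠HKN = 35.1°
- ∠HNK = 80.28°
- ∠KHN = 64.62°
After 2 steps:
- ∠BEN = 73.93°
- ∠BNE = 54.4°
- ∠EBN = 51.68°
- ∠EJK = 35.08°
- ∠EKJ = 24.92°
- ∠ENK = 87.88°
- ∠KEN = 47.12°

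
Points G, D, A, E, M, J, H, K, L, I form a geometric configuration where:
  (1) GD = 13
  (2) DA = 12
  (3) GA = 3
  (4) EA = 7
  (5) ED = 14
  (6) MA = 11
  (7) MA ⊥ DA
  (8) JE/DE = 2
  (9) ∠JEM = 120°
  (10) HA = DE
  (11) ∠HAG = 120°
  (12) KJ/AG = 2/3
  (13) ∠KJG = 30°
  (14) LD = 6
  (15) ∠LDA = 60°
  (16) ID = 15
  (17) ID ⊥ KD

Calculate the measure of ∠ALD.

Step 1: By the law of cosines on triangle LDA: LA² = 6² + 12² − 2·6·12·cos(60°) = 108, so LA = 6·√3.
Step 2: By the inverse law of cosines on triangle ALD: cos(∠ALD) = ((6·√3)² + 6² − 12²) / (2·6·√3·6) = 0/124.71 = 0, so ∠ALD = 90°.

Therefore, the measure of angle ∠ALD = 90°.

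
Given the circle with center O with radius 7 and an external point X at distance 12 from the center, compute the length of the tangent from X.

Let T be the point of tangency. Then OT ⊥ XT (radius ⊥ tangent).
In right triangle OTX: OX² = OT² + XT²
12² = 7² + XT²
XT² = 95, XT = sqrt(95)

sqrt(95)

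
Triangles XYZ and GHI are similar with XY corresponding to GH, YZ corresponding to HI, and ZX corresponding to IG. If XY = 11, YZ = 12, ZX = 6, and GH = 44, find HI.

Similar triangles have proportional sides. Setting up the proportion:
GH / XY = HI / YZ
44 / 11 = HI / 12
HI = 12 * 44 / 11 = 48.

48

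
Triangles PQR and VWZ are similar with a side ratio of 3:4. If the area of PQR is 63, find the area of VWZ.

Area ratio = (3/4)^2 = 9/16. Area of VWZ = 63 * 16/9 = 112.

112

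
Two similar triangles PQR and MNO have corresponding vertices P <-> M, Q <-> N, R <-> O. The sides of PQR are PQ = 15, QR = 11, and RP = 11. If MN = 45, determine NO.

Since the triangles are similar, the ratio of corresponding sides is constant.
Scale factor k = MN / PQ = 45 / 15 = 3
NO = k * QR = 3 * 11 = 33

33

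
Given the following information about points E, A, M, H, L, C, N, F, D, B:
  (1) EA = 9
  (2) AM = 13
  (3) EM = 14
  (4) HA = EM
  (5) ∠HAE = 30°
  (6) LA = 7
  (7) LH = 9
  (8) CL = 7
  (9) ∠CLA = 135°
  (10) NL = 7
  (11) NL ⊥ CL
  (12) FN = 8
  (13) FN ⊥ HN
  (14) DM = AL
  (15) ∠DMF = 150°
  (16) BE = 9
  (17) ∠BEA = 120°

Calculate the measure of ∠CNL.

Step 1: By the law of cosines on triangle NLC: NC² = 7² + 7² − 2·7·7·cos(90°) = 98, so NC = 7·√2.
Step 2: By the inverse law of cosines on triangle CNL: cos(∠CNL) = ((7·√2)² + 7² − 7²) / (2·7·√2·7) = 98/138.59 = 0.7071, so ∠CNL = 45°.

Therefore, the measure of angle ∠CNL = 45°.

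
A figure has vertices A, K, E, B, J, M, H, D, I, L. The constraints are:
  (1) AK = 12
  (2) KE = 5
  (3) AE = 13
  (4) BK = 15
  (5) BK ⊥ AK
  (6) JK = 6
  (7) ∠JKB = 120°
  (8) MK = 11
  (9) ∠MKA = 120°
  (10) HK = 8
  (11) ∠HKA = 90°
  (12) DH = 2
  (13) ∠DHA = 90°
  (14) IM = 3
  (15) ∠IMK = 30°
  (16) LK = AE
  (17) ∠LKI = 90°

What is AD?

Step 1: By the law of cosines on triangle HKA: HA² = 8² + 12² − 2·8·12·cos(90°) = 208, so HA = 4·√13.
Step 2: By the law of cosines on triangle AHD: AD² = (4·√13)² + 2² − 2·4·√13·2·cos(90°) = 212, so AD = 2·√53.

Therefore, the length of AD = 2·√53.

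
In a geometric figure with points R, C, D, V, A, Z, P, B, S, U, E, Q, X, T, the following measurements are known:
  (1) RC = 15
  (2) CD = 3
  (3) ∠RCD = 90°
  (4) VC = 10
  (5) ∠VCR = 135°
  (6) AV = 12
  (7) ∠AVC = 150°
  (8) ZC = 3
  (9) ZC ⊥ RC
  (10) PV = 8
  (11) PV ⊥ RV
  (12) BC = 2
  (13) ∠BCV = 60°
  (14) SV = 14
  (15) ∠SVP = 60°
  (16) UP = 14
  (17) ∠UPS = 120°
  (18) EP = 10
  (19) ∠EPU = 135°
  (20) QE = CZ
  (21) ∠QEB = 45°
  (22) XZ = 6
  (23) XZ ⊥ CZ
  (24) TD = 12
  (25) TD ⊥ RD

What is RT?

Step 1: By the law of cosines on triangle DCR: DR² = 3² + 15² − 2·3·15·cos(90°) = 234, so DR = 3·√26.
Step 2: By the law of cosines on triangle RDT: RT² = (3·√26)² + 12² − 2·3·√26·12·cos(90°) = 378, so RT = 3·√42.

Therefore, the length of RT = 3·√42.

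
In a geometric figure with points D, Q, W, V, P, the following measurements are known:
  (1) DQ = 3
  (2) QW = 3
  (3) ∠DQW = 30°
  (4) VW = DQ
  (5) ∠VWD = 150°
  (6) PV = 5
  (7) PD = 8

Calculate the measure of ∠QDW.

Step 1: By the law of cosines on triangle DQW: DW² = 3² + 3² − 2·3·3·cos(30°) = 2.41, so DW ≈ 1.55.
Step 2: By the inverse law of cosines on triangle QDW: cos(∠QDW) = (3² + 1.55² − 3²) / (2·3·1.55) = 2.41/9.32 = 0.2588, so ∠QDW = 75°.

Therefore, the measure of angle ∠QDW = 75°.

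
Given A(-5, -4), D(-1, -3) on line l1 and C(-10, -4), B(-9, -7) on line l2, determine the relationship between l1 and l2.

Slope of line 1: m1 = (-3 - -4)/(-1 - -5) = 1/4 = 1/4
Slope of line 2: m2 = (-7 - -4)/(-9 - -10) = -3/1 = -3
For parallel lines we need equal slopes: 1/4 != -3.
For perpendicular lines we need m1*m2 = -1: (1/4)(-3) = -3/4 != -1.
Since neither condition holds, the lines are neither parallel nor perpendicular.

Neither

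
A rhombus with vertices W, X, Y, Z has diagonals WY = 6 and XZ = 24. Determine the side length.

The diagonals of a rhombus bisect each other at right angles.
Half-diagonals: 6/2 = 3 and 24/2 = 12
side = sqrt(3^2 + 12^2)
side = sqrt(9 + 144)
side = sqrt(153) = 3*sqrt(17)

3*sqrt(17)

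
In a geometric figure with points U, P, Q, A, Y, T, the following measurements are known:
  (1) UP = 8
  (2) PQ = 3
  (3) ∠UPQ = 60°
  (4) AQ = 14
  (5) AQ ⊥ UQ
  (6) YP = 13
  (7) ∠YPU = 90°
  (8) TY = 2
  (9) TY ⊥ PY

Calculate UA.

Step 1: By the law of cosines on triangle UPQ: UQ² = 8² + 3² − 2·8·3·cos(60°) = 49, so UQ = 7.
Step 2: By the law of cosines on triangle UQA: UA² = 7² + 14² − 2·7·14·cos(90°) = 245, so UA = 7·√5.

Therefore, the length of UA = 7·√5.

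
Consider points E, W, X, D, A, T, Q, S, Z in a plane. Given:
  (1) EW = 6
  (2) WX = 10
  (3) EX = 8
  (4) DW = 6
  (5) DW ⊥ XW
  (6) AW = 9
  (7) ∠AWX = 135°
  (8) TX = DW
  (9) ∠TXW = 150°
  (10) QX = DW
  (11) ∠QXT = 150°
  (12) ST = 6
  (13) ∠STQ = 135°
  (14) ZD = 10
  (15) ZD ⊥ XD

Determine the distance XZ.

Step 1: By the law of cosines on triangle XWD: XD² = 10² + 6² − 2·10·6·cos(90°) = 136, so XD = 2·√34.
Step 2: By the law of cosines on triangle XDZ: XZ² = (2·√34)² + 10² − 2·2·√34·10·cos(90°) = 236, so XZ = 2·√59.

Therefore, the length of XZ = 2·√59.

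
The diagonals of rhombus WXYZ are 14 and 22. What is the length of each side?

Half-diagonals are 7 and 11. side = sqrt(7^2 + 11^2) = sqrt(170)

sqrt(170)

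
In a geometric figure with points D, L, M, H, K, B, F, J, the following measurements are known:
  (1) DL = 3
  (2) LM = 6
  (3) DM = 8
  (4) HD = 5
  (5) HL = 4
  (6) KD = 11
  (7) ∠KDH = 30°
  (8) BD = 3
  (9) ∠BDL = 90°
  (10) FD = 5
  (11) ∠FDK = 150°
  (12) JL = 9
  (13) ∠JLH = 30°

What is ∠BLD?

Step 1: By the law of cosines on triangle LDB: LB² = 3² + 3² − 2·3·3·cos(90°) = 18, so LB = 3·√2.
Step 2: By the inverse law of cosines on triangle BLD: cos(∠BLD) = ((3·√2)² + 3² − 3²) / (2·3·√2·3) = 18/25.46 = 0.7071, so ∠BLD = 45°.

Therefore, the measure of angle ∠BLD = 45°.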